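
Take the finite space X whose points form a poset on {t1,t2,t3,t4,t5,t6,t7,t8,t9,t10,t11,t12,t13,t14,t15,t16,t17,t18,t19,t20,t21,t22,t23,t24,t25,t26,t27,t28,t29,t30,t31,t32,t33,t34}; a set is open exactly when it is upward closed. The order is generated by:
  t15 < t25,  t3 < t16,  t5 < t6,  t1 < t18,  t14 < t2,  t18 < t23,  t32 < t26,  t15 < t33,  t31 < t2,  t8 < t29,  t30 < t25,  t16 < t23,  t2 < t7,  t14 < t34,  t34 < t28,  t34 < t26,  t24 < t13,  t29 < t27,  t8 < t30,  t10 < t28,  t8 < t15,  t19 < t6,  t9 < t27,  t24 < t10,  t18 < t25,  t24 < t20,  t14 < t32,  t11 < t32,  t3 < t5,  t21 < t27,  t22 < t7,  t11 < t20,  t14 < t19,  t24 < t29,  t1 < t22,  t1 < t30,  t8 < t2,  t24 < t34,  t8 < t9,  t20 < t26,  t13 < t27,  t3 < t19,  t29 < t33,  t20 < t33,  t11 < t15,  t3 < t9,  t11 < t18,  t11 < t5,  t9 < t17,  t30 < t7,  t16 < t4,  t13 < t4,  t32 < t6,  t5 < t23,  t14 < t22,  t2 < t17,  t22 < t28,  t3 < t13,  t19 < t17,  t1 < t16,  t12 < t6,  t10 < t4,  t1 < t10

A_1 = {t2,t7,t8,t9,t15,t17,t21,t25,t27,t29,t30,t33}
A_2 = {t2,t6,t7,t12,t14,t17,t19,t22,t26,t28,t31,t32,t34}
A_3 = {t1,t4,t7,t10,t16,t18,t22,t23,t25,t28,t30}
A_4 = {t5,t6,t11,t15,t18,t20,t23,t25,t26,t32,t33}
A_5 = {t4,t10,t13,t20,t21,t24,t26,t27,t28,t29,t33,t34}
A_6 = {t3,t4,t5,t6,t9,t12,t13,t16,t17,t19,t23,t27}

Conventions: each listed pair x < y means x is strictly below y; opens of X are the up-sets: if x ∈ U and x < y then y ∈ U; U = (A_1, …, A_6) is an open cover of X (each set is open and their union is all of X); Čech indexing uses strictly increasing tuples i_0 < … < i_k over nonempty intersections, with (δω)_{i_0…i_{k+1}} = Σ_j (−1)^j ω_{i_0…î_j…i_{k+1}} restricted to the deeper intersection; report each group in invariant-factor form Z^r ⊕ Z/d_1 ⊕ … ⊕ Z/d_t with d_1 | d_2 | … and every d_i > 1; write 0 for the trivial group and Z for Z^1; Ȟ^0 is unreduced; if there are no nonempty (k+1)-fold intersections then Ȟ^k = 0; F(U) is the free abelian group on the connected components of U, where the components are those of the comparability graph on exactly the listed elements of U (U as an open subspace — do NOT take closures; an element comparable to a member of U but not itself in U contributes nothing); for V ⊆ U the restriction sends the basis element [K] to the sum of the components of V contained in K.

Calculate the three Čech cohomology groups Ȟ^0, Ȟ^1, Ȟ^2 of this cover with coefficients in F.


Ȟ^0 = Z, Ȟ^1 = 0 and Ȟ^2 = Z/2

nonempty overlaps:
  A12={t2,t7,t17} A13={t7,t25,t30} A14={t15,t25,t33} A15={t21,t27,t29,t33} A16={t9,t17,t27} A23={t7,t22,t28} A24={t6,t26,t32} A25={t26,t28,t34} A26={t6,t12,t17,t19} A34={t18,t23,t25} A35={t4,t10,t28} A36={t4,t16,t23} A45={t20,t26,t33} A46={t5,t6,t23} A56={t4,t13,t27}
  A123={t7} A126={t17} A134={t25} A145={t33} A156={t27} A235={t28} A245={t26} A246={t6} A346={t23} A356={t4}
components per intersection:
  A1: {t2,t7,t8,t9,t15,t17,t21,t25,t27,t29,t30,t33}
  A2: {t2,t6,t7,t12,t14,t17,t19,t22,t26,t28,t31,t32,t34}
  A3: {t1,t4,t7,t10,t16,t18,t22,t23,t25,t28,t30}
  A4: {t5,t6,t11,t15,t18,t20,t23,t25,t26,t32,t33}
  A5: {t4,t10,t13,t20,t21,t24,t26,t27,t28,t29,t33,t34}
  A6: {t3,t4,t5,t6,t9,t12,t13,t16,t17,t19,t23,t27}
  A12: {t2,t7,t17}
  A13: {t7,t25,t30}
  A14: {t15,t25,t33}
  A15: {t21,t27,t29,t33}
  A16: {t9,t17,t27}
  A23: {t7,t22,t28}
  A24: {t6,t26,t32}
  A25: {t26,t28,t34}
  A26: {t6,t12,t17,t19}
  A34: {t18,t23,t25}
  A35: {t4,t10,t28}
  A36: {t4,t16,t23}
  A45: {t20,t26,t33}
  A46: {t5,t6,t23}
  A56: {t4,t13,t27}
  A123: {t7}
  A126: {t17}
  A134: {t25}
  A145: {t33}
  A156: {t27}
  A235: {t28}
  A245: {t26}
  A246: {t6}
  A346: {t23}
  A356: {t4}
C dims 6,15,10; δ0: rk 5, SNF 1^5; δ1: rk 10, SNF 1^9·2
degree 0: 6−5−0 = 1 → Ȟ^0 ≅ Z
degree 1: 15−10−5 = 0 → Ȟ^1 ≅ 0
degree 2: 10−0−10 = 0 plus torsion [2] → Ȟ^2 ≅ Z/2


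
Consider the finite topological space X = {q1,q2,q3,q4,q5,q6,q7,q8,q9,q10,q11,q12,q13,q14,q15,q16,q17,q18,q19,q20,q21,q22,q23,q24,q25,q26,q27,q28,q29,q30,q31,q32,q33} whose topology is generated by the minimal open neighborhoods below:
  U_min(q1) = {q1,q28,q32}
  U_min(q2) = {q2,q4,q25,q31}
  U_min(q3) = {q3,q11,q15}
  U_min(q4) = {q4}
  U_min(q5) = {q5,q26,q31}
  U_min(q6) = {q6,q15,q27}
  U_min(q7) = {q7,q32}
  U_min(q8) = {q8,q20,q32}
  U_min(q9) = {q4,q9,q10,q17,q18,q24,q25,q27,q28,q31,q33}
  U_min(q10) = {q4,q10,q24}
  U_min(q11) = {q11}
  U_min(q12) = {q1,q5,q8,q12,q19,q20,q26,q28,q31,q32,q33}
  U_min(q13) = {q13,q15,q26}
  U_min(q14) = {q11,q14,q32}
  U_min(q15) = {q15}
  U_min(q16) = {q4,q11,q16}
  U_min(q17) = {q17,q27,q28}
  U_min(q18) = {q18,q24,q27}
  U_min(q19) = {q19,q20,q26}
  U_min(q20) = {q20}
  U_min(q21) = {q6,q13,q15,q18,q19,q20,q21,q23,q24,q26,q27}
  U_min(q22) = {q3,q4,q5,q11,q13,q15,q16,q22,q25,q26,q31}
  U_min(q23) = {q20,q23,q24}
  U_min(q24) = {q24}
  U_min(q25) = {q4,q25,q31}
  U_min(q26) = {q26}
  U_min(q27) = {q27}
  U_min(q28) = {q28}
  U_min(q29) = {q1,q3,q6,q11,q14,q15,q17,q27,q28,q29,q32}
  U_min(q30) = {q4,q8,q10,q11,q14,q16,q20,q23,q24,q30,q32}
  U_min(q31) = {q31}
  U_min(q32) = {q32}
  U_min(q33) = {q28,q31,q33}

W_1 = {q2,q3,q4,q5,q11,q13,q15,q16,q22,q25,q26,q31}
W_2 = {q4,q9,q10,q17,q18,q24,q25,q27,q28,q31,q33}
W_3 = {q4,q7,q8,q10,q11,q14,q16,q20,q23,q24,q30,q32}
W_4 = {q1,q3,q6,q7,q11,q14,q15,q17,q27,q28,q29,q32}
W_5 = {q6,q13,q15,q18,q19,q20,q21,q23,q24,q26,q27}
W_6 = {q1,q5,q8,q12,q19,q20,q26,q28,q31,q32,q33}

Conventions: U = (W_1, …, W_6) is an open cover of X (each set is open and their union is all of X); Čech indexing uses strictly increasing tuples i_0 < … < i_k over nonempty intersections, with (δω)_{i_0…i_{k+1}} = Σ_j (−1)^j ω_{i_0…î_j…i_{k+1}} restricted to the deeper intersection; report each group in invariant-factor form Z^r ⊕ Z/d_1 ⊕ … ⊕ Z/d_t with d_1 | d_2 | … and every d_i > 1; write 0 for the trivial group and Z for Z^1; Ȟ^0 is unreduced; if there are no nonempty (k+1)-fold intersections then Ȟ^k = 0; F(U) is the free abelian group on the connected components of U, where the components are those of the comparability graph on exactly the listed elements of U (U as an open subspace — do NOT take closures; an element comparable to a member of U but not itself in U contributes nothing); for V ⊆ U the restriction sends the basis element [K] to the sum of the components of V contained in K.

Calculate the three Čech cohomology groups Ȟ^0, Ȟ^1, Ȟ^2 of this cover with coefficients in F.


nerve simplices:
  W12={q4,q25,q31} W13={q4,q11,q16} W14={q3,q11,q15} W15={q13,q15,q26} W16={q5,q26,q31} W23={q4,q10,q24} W24={q17,q27,q28} W25={q18,q24,q27} W26={q28,q31,q33} W34={q7,q11,q14,q32} W35={q20,q23,q24} W36={q8,q20,q32} W45={q6,q15,q27} W46={q1,q28,q32} W56={q19,q20,q26}
  W123={q4} W126={q31} W134={q11} W145={q15} W156={q26} W235={q24} W245={q27} W246={q28} W346={q32} W356={q20}
components per intersection:
  W1: {q2,q3,q4,q5,q11,q13,q15,q16,q22,q25,q26,q31}
  W2: {q4,q9,q10,q17,q18,q24,q25,q27,q28,q31,q33}
  W3: {q4,q7,q8,q10,q11,q14,q16,q20,q23,q24,q30,q32}
  W4: {q1,q3,q6,q7,q11,q14,q15,q17,q27,q28,q29,q32}
  W5: {q6,q13,q15,q18,q19,q20,q21,q23,q24,q26,q27}
  W6: {q1,q5,q8,q12,q19,q20,q26,q28,q31,q32,q33}
  W12: {q4,q25,q31}
  W13: {q4,q11,q16}
  W14: {q3,q11,q15}
  W15: {q13,q15,q26}
  W16: {q5,q26,q31}
  W23: {q4,q10,q24}
  W24: {q17,q27,q28}
  W25: {q18,q24,q27}
  W26: {q28,q31,q33}
  W34: {q7,q11,q14,q32}
  W35: {q20,q23,q24}
  W36: {q8,q20,q32}
  W45: {q6,q15,q27}
  W46: {q1,q28,q32}
  W56: {q19,q20,q26}
  W123: {q4}
  W126: {q31}
  W134: {q11}
  W145: {q15}
  W156: {q26}
  W235: {q24}
  W245: {q27}
  W246: {q28}
  W346: {q32}
  W356: {q20}
C dims 6,15,10; δ0: rk 5, SNF 1^5; δ1: rk 10, SNF 1^9·2
degree 0: 6−5−0 = 1 → Ȟ^0 ≅ Z
degree 1: 15−10−5 = 0 → Ȟ^1 ≅ 0
degree 2: 10−0−10 = 0 plus torsion [2] → Ȟ^2 ≅ Z/2

Ȟ^0 = Z; Ȟ^1 = 0; Ȟ^2 = Z/2


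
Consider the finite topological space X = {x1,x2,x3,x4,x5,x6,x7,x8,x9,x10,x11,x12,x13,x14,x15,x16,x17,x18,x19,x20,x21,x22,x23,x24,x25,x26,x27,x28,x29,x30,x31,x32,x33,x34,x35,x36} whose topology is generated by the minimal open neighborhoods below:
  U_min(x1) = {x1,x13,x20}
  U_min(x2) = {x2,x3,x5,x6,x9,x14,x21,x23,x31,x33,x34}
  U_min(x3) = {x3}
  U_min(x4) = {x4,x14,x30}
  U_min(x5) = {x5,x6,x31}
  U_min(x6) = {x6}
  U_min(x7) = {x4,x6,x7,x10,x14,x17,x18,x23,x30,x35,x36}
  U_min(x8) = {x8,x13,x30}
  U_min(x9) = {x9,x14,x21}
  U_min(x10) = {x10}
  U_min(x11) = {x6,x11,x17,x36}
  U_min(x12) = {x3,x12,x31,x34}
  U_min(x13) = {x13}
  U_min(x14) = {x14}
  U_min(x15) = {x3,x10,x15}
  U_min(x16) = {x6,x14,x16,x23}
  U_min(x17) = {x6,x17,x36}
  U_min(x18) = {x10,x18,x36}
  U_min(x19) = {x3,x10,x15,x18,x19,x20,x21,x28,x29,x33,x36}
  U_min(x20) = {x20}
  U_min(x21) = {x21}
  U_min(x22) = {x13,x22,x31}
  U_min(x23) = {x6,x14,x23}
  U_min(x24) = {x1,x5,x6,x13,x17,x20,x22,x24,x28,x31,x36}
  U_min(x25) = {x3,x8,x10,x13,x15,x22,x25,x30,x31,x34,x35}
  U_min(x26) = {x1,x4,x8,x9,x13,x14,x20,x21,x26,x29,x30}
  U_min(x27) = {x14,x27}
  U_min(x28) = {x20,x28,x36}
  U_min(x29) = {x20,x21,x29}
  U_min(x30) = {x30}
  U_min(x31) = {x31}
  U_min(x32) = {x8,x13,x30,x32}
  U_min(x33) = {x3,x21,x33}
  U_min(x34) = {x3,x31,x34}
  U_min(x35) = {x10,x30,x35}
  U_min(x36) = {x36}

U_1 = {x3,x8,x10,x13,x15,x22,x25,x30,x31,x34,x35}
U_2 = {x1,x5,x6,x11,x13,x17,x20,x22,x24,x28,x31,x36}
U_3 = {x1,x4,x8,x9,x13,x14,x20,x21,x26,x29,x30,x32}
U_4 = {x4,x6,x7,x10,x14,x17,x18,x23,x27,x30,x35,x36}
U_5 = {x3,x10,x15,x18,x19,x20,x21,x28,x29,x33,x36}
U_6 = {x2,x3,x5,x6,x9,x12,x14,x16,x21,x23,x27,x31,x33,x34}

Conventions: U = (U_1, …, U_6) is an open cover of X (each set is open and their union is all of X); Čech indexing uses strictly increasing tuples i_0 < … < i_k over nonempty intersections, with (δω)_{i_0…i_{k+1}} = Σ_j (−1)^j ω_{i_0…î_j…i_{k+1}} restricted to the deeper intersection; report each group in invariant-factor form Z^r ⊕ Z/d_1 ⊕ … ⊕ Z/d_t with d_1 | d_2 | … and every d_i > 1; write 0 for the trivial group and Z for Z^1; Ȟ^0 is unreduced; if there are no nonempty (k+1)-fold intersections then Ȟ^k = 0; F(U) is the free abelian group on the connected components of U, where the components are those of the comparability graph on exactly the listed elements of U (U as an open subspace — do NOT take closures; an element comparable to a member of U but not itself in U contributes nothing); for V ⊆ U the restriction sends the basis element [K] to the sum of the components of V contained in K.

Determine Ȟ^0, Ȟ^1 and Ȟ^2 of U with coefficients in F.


nerve simplices:
  U12={x13,x22,x31} U13={x8,x13,x30} U14={x10,x30,x35} U15={x3,x10,x15} U16={x3,x31,x34} U23={x1,x13,x20} U24={x6,x17,x36} U25={x20,x28,x36} U26={x5,x6,x31} U34={x4,x14,x30} U35={x20,x21,x29} U36={x9,x14,x21} U45={x10,x18,x36} U46={x6,x14,x23,x27} U56={x3,x21,x33}
  U123={x13} U126={x31} U134={x30} U145={x10} U156={x3} U235={x20} U245={x36} U246={x6} U346={x14} U356={x21}
components per intersection:
  U1: {x3,x8,x10,x13,x15,x22,x25,x30,x31,x34,x35}
  U2: {x1,x5,x6,x11,x13,x17,x20,x22,x24,x28,x31,x36}
  U3: {x1,x4,x8,x9,x13,x14,x20,x21,x26,x29,x30,x32}
  U4: {x4,x6,x7,x10,x14,x17,x18,x23,x27,x30,x35,x36}
  U5: {x3,x10,x15,x18,x19,x20,x21,x28,x29,x33,x36}
  U6: {x2,x3,x5,x6,x9,x12,x14,x16,x21,x23,x27,x31,x33,x34}
  U12: {x13,x22,x31}
  U13: {x8,x13,x30}
  U14: {x10,x30,x35}
  U15: {x3,x10,x15}
  U16: {x3,x31,x34}
  U23: {x1,x13,x20}
  U24: {x6,x17,x36}
  U25: {x20,x28,x36}
  U26: {x5,x6,x31}
  U34: {x4,x14,x30}
  U35: {x20,x21,x29}
  U36: {x9,x14,x21}
  U45: {x10,x18,x36}
  U46: {x6,x14,x23,x27}
  U56: {x3,x21,x33}
  U123: {x13}
  U126: {x31}
  U134: {x30}
  U145: {x10}
  U156: {x3}
  U235: {x20}
  U245: {x36}
  U246: {x6}
  U346: {x14}
  U356: {x21}
C dims 6,15,10; δ0: rk 5, SNF 1^5; δ1: rk 10, SNF 1^9·2
degree 0: 6−5−0 = 1 → Ȟ^0 ≅ Z
degree 1: 15−10−5 = 0 → Ȟ^1 ≅ 0
degree 2: 10−0−10 = 0 plus torsion [2] → Ȟ^2 ≅ Z/2

Ȟ^0 ≅ Z,  Ȟ^1 ≅ 0,  Ȟ^2 ≅ Z/2


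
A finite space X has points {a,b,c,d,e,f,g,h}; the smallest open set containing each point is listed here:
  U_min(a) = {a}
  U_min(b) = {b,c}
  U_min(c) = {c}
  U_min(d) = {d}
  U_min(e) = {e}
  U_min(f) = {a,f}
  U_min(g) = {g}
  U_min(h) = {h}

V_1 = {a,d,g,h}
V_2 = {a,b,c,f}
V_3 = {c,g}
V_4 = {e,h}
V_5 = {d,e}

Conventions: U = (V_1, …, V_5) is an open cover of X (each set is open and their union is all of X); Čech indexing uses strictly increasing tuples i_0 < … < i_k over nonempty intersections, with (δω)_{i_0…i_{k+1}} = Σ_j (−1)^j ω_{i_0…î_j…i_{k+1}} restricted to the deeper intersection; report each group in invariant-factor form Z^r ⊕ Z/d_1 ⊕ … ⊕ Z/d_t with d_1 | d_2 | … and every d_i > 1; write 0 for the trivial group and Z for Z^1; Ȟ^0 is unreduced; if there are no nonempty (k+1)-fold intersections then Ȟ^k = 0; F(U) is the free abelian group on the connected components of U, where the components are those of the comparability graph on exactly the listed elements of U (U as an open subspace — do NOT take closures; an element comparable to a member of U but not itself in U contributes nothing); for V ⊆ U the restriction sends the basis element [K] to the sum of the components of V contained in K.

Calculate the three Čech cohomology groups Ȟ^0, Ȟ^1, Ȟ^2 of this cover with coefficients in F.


nerve simplices:
  V12={a} V13={g} V14={h} V15={d} V23={c} V45={e}
components per intersection:
  V1: {a} {d} {g} {h}
  V2: {a,f} {b,c}
  V3: {c} {g}
  V4: {e} {h}
  V5: {d} {e}
  V12: {a}
  V13: {g}
  V14: {h}
  V15: {d}
  V23: {c}
  V45: {e}
C dims 12,6; δ0: rk 6, SNF 1^6
degree 0: 12−6−0 = 6 → Ȟ^0 ≅ Z^6
degree 1: 6−0−6 = 0 → Ȟ^1 ≅ 0
degree 2: 0−0−0 = 0 → Ȟ^2 ≅ 0

Ȟ^0 ≅ Z^6, Ȟ^1 ≅ 0, Ȟ^2 ≅ 0


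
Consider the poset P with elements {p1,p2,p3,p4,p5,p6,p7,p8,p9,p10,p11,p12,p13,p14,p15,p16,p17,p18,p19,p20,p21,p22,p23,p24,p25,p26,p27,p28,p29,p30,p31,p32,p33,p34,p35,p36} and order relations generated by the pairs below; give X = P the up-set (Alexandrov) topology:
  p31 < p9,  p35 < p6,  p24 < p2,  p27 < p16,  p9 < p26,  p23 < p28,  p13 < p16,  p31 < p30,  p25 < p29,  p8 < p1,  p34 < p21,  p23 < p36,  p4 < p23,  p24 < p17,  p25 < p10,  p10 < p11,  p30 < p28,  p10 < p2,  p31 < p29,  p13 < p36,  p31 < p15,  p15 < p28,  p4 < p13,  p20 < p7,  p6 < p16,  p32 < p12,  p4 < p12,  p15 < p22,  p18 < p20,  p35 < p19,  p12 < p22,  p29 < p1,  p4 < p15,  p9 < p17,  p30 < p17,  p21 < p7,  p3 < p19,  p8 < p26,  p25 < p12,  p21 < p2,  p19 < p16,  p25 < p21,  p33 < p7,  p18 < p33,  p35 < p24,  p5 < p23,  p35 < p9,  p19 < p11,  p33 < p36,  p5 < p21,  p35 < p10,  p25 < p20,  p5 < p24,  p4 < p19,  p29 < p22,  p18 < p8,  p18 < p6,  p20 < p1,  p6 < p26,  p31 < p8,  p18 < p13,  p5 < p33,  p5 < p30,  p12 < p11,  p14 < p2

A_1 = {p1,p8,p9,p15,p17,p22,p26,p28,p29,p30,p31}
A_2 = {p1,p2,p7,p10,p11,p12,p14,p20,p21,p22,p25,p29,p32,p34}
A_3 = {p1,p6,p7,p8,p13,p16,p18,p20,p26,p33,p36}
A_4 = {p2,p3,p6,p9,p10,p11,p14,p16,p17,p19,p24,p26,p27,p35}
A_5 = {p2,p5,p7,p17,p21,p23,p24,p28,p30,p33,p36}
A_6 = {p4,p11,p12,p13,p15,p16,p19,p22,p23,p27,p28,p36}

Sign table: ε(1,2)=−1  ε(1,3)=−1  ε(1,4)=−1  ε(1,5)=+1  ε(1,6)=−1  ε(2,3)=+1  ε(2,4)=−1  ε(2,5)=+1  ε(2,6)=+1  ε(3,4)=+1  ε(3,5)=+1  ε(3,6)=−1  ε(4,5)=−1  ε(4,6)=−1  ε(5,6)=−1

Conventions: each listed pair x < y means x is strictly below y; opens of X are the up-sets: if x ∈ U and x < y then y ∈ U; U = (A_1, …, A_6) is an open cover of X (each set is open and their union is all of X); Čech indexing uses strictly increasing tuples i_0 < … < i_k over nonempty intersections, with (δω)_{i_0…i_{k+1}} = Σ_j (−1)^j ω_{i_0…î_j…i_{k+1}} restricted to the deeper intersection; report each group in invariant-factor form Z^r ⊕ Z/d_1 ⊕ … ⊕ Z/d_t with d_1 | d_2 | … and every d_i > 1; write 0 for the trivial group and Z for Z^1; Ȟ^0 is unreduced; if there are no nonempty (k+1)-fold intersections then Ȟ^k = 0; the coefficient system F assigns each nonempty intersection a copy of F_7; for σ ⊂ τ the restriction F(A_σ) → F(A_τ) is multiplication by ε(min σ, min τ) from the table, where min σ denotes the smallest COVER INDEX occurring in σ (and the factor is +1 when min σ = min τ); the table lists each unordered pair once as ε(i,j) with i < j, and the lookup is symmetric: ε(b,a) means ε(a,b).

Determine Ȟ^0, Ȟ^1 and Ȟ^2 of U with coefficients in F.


nonempty intersections:
  A12={p1,p22,p29} A13={p1,p8,p26} A14={p9,p17,p26} A15={p17,p28,p30} A16={p15,p22,p28} A23={p1,p7,p20} A24={p2,p10,p11,p14} A25={p2,p7,p21} A26={p11,p12,p22} A34={p6,p16,p26} A35={p7,p33,p36} A36={p13,p16,p36} A45={p2,p17,p24} A46={p11,p16,p19,p27} A56={p23,p28,p36}
  A123={p1} A126={p22} A134={p26} A145={p17} A156={p28} A235={p7} A245={p2} A246={p11} A346={p16} A356={p36}
C dims 6,15,10; δ0: rk_F7 6; δ1: rk_F7 9
Ȟ^0: (6−6)−0=0 ⇒ 0
Ȟ^1: (15−9)−6=0 ⇒ 0
Ȟ^2: (10−0)−9=1 ⇒ Z/7

Ȟ^0(U;F) ≅ 0, Ȟ^1(U;F) ≅ 0 and Ȟ^2(U;F) ≅ Z/7


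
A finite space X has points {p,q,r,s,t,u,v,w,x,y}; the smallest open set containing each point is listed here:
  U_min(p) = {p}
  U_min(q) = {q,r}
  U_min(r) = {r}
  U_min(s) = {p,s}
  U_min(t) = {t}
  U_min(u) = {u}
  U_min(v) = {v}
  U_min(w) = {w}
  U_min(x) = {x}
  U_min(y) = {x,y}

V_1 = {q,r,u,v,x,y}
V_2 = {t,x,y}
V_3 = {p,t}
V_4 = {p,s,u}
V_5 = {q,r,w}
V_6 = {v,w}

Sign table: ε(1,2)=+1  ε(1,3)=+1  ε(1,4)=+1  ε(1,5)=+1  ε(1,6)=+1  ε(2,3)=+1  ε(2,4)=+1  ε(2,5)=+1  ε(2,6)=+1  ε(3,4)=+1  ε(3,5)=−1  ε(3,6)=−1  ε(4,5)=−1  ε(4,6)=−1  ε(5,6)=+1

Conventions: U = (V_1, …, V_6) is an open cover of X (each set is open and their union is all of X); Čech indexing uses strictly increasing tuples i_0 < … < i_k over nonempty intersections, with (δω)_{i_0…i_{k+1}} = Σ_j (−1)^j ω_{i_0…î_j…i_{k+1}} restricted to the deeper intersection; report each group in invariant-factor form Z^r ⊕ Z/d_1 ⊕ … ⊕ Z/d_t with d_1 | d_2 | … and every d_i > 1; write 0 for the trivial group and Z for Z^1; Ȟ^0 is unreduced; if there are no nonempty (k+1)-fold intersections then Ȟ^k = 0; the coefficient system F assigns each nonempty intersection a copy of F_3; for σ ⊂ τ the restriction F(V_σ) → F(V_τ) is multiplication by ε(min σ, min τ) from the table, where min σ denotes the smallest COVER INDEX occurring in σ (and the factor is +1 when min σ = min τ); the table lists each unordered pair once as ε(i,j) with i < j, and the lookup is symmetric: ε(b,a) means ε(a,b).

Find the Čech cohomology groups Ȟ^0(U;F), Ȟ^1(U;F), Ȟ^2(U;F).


Ȟ^0 = Z/3; Ȟ^1 = Z/3 ⊕ Z/3; Ȟ^2 = 0

nerve simplices:
  V12={x,y} V14={u} V15={q,r} V16={v} V23={t} V34={p} V56={w}
C dims 6,7; δ0: rk_F3 5
degree 0: 6−5−0 = 1 → Ȟ^0 ≅ Z/3
degree 1: 7−0−5 = 2 → Ȟ^1 ≅ Z/3 ⊕ Z/3
degree 2: 0−0−0 = 0 → Ȟ^2 ≅ 0


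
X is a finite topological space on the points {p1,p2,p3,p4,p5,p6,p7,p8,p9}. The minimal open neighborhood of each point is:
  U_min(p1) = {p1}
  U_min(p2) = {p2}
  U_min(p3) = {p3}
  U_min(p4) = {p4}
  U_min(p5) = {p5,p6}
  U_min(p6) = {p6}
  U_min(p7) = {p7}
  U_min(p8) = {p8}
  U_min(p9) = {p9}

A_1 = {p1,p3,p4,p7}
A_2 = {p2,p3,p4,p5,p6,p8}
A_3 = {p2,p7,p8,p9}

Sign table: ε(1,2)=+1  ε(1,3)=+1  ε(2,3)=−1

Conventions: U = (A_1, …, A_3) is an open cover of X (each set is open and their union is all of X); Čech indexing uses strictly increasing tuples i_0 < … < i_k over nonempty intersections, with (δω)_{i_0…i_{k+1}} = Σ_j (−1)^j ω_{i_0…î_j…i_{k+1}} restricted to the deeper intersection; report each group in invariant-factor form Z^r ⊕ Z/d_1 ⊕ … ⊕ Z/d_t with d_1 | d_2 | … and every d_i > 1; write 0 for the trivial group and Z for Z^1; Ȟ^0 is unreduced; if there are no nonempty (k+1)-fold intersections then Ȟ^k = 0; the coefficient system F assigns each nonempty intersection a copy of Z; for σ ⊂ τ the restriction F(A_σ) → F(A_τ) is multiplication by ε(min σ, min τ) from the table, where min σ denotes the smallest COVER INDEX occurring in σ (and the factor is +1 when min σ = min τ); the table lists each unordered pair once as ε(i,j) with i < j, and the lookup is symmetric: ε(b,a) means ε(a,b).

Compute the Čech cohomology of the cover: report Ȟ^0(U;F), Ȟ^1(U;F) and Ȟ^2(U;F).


Ȟ^0 = 0,  Ȟ^1 = Z/2,  Ȟ^2 = 0

nerve simplices:
  A12={p3,p4} A13={p7} A23={p2,p8}
C dims 3,3; δ0: rk 3, SNF 1^2·2
degree 0: 3−3−0 = 0 → Ȟ^0 ≅ 0
degree 1: 3−0−3 = 0 plus torsion [2] → Ȟ^1 ≅ Z/2
degree 2: 0−0−0 = 0 → Ȟ^2 ≅ 0


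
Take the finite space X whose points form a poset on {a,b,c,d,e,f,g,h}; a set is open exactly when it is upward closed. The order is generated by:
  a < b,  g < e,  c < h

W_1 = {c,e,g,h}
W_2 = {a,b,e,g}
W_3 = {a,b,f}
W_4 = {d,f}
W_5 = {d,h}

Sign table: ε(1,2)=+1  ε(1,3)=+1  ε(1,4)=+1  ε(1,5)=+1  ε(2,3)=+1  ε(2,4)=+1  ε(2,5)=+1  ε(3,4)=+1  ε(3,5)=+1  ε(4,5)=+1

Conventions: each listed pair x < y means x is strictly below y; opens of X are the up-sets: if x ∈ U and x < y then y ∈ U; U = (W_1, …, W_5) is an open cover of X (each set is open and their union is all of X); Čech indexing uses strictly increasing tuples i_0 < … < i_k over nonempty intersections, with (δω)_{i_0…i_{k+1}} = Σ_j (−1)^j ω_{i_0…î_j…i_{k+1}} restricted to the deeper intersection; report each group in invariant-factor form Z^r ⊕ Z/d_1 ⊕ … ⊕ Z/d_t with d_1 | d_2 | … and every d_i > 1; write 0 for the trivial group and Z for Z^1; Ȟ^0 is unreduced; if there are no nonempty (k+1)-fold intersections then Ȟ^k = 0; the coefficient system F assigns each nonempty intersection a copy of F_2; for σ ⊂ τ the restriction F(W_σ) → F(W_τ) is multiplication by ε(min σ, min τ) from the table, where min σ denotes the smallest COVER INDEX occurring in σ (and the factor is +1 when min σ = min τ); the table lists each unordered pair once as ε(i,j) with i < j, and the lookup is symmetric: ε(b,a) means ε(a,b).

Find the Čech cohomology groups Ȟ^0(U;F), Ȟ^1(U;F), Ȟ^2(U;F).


nerve of the cover:
  W12={e,g} W15={h} W23={a,b} W34={f} W45={d}
C dims 5,5; δ0: rk_F2 4
Ȟ^0 = (5 − 4) − 0 = 1, so Ȟ^0 ≅ Z/2
Ȟ^1 = (5 − 0) − 4 = 1, so Ȟ^1 ≅ Z/2
Ȟ^2 = (0 − 0) − 0 = 0, so Ȟ^2 ≅ 0

Ȟ^0 ≅ Z/2,  Ȟ^1 ≅ Z/2,  Ȟ^2 ≅ 0


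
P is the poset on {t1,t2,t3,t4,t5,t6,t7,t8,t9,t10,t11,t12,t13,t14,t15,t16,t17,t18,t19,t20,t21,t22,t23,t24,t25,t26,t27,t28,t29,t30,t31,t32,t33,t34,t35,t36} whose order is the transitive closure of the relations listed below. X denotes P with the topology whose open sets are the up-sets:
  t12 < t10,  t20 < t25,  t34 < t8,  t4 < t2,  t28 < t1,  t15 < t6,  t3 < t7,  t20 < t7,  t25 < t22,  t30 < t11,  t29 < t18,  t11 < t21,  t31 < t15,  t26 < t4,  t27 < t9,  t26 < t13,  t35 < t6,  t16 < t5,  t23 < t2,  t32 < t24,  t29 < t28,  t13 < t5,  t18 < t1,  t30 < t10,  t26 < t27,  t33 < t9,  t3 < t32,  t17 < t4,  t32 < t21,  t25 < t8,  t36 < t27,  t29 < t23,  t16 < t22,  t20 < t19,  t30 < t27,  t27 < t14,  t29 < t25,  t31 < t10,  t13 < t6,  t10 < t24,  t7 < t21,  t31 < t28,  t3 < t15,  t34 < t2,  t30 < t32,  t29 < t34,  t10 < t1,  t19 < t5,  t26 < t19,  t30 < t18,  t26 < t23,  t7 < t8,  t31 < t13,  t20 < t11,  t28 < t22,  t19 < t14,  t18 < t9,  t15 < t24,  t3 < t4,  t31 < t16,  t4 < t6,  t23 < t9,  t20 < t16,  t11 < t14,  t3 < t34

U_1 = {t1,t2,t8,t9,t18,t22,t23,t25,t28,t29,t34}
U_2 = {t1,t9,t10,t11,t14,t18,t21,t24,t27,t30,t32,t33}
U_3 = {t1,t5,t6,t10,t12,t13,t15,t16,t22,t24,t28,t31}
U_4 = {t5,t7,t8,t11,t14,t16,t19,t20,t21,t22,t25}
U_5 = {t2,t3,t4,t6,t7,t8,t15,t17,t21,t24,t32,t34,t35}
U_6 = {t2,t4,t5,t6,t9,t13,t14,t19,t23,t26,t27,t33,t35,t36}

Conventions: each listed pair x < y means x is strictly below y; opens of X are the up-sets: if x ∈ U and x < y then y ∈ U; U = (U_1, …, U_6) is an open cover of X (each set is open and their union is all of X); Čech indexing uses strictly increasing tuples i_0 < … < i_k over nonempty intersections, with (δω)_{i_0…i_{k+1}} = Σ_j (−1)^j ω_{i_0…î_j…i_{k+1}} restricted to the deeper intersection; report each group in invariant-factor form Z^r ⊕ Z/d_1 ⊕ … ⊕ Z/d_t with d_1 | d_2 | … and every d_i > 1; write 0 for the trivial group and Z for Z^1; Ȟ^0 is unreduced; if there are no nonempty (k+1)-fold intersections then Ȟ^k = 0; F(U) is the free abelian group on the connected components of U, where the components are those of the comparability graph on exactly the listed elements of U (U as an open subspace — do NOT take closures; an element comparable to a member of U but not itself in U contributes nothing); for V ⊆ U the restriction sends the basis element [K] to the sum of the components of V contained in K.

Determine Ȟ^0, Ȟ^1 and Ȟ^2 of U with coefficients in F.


Ȟ^0 ≅ Z; Ȟ^1 ≅ 0; Ȟ^2 ≅ Z/2

cover nerve:
  U12={t1,t9,t18} U13={t1,t22,t28} U14={t8,t22,t25} U15={t2,t8,t34} U16={t2,t9,t23} U23={t1,t10,t24} U24={t11,t14,t21} U25={t21,t24,t32} U26={t9,t14,t27,t33} U34={t5,t16,t22} U35={t6,t15,t24} U36={t5,t6,t13} U45={t7,t8,t21} U46={t5,t14,t19} U56={t2,t4,t6,t35}
  U123={t1} U126={t9} U134={t22} U145={t8} U156={t2} U235={t24} U245={t21} U246={t14} U346={t5} U356={t6}
components per intersection:
  U1: {t1,t2,t8,t9,t18,t22,t23,t25,t28,t29,t34}
  U2: {t1,t9,t10,t11,t14,t18,t21,t24,t27,t30,t32,t33}
  U3: {t1,t5,t6,t10,t12,t13,t15,t16,t22,t24,t28,t31}
  U4: {t5,t7,t8,t11,t14,t16,t19,t20,t21,t22,t25}
  U5: {t2,t3,t4,t6,t7,t8,t15,t17,t21,t24,t32,t34,t35}
  U6: {t2,t4,t5,t6,t9,t13,t14,t19,t23,t26,t27,t33,t35,t36}
  U12: {t1,t9,t18}
  U13: {t1,t22,t28}
  U14: {t8,t22,t25}
  U15: {t2,t8,t34}
  U16: {t2,t9,t23}
  U23: {t1,t10,t24}
  U24: {t11,t14,t21}
  U25: {t21,t24,t32}
  U26: {t9,t14,t27,t33}
  U34: {t5,t16,t22}
  U35: {t6,t15,t24}
  U36: {t5,t6,t13}
  U45: {t7,t8,t21}
  U46: {t5,t14,t19}
  U56: {t2,t4,t6,t35}
  U123: {t1}
  U126: {t9}
  U134: {t22}
  U145: {t8}
  U156: {t2}
  U235: {t24}
  U245: {t21}
  U246: {t14}
  U346: {t5}
  U356: {t6}
C dims 6,15,10; δ0: rk 5, SNF 1^5; δ1: rk 10, SNF 1^9·2
Ȟ^0: (6−5)−0=1 ⇒ Z
Ȟ^1: (15−10)−5=0 ⇒ 0
Ȟ^2: (10−0)−10=0 plus torsion [2] ⇒ Z/2


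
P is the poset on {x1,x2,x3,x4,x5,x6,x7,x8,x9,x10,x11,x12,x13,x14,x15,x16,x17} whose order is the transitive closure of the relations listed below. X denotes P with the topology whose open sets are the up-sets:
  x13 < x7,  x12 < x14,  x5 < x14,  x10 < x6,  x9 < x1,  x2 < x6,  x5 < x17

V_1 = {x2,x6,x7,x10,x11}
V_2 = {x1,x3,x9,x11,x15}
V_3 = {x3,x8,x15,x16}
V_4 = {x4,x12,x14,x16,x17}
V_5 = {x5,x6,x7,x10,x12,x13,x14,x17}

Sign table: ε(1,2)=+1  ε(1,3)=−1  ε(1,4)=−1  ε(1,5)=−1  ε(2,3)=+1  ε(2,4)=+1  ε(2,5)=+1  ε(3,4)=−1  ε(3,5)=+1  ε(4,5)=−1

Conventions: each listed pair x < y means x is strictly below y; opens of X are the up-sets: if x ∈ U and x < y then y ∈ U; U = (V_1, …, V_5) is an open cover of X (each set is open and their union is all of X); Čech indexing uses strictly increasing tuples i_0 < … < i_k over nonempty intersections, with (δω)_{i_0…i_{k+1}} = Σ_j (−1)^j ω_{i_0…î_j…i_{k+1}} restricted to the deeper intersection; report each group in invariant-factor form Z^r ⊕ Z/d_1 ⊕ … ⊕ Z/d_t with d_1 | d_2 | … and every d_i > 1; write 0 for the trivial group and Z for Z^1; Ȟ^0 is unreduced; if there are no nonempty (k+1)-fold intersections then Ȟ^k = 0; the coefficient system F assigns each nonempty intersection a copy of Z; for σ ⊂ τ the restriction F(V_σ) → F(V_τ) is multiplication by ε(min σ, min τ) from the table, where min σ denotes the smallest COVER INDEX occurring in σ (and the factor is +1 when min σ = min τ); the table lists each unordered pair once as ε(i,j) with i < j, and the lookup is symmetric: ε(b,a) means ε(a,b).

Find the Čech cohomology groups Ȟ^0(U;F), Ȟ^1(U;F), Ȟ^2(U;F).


Ȟ^0 = 0, Ȟ^1 = Z/2, Ȟ^2 = 0

nonempty overlaps:
  V12={x11} V15={x6,x7,x10} V23={x3,x15} V34={x16} V45={x12,x14,x17}
C dims 5,5; δ0: rk 5, SNF 1^4·2
degree 0: 5−5−0 = 0 → Ȟ^0 ≅ 0
degree 1: 5−0−5 = 0 plus torsion [2] → Ȟ^1 ≅ Z/2
degree 2: 0−0−0 = 0 → Ȟ^2 ≅ 0


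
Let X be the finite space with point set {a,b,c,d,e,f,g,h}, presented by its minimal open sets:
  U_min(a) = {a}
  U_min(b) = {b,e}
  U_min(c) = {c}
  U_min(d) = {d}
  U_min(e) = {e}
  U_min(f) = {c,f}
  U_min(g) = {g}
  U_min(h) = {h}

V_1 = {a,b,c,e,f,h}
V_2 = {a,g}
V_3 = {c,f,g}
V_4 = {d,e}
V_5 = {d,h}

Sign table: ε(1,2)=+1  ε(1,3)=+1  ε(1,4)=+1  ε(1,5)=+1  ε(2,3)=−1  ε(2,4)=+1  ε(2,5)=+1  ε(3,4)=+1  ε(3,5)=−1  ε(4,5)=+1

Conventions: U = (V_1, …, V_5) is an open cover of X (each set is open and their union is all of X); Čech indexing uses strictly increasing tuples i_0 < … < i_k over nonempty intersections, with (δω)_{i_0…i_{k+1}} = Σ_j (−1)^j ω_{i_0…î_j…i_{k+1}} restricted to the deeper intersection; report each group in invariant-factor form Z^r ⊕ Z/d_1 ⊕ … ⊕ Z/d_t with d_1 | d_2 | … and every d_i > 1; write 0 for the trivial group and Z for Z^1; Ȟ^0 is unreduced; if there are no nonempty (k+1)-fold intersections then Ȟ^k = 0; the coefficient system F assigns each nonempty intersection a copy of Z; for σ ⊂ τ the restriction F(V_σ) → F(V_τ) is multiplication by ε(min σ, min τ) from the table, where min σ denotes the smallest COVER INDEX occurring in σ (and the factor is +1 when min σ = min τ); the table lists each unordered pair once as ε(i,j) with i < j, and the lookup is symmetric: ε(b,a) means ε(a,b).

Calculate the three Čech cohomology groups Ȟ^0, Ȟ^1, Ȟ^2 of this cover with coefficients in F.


Ȟ^0(U;F) ≅ 0; Ȟ^1(U;F) ≅ Z ⊕ Z/2; Ȟ^2(U;F) ≅ 0

nerve simplices:
  V12={a} V13={c,f} V14={e} V15={h} V23={g} V45={d}
C dims 5,6; δ0: rk 5, SNF 1^4·2
degree 0: 5−5−0 = 0 → Ȟ^0 ≅ 0
degree 1: 6−0−5 = 1 plus torsion [2] → Ȟ^1 ≅ Z ⊕ Z/2
degree 2: 0−0−0 = 0 → Ȟ^2 ≅ 0


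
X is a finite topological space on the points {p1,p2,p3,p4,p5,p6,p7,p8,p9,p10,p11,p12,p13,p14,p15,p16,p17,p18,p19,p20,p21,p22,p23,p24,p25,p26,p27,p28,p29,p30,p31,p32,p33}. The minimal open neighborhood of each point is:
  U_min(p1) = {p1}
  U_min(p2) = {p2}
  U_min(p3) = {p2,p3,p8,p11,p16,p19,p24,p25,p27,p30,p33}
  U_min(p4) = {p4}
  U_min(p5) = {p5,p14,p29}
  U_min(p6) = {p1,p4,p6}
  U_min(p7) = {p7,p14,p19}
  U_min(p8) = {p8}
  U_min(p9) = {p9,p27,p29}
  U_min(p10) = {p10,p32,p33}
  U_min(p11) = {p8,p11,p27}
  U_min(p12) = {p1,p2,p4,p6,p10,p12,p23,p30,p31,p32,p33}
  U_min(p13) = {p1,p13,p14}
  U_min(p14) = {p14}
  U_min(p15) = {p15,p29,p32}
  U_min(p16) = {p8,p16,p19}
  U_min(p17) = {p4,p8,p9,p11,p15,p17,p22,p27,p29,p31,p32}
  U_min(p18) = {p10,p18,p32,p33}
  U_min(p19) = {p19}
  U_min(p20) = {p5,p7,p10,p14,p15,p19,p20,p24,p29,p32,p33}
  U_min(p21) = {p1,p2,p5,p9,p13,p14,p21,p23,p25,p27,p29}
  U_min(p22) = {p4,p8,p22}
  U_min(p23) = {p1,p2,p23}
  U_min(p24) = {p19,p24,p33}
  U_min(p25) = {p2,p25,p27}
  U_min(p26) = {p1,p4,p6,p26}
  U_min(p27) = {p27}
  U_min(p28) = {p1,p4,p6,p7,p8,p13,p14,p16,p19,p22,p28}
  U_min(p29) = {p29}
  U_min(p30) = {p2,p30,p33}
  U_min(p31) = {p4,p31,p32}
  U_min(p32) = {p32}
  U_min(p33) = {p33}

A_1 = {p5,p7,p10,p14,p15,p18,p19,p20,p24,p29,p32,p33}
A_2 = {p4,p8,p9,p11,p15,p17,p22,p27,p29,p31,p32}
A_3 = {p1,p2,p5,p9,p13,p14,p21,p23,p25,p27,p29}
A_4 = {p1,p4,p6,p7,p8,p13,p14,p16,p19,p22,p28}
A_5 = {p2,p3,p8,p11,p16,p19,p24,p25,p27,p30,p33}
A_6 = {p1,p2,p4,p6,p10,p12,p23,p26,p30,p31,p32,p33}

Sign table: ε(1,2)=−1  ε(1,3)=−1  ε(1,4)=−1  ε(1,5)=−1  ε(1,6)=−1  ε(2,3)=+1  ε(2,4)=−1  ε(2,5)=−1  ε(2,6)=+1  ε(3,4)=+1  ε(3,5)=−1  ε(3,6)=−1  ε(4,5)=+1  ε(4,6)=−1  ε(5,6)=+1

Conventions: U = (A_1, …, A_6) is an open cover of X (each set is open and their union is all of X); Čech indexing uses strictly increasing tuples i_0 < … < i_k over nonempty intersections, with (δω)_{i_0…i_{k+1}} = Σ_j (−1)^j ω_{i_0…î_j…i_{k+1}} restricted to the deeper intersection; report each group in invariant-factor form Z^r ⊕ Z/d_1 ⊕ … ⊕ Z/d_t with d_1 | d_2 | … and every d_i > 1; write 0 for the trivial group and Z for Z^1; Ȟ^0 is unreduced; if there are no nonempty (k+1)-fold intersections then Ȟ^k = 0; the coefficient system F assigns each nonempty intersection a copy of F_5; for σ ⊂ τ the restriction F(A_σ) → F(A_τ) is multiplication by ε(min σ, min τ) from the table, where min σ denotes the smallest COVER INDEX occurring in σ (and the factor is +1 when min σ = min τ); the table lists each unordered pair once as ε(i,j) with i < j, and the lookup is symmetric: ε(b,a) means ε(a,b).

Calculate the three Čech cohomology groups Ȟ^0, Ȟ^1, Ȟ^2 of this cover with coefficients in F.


Ȟ^0 ≅ 0,  Ȟ^1 ≅ 0,  Ȟ^2 ≅ Z/5

nonempty overlaps:
  A12={p15,p29,p32} A13={p5,p14,p29} A14={p7,p14,p19} A15={p19,p24,p33} A16={p10,p32,p33} A23={p9,p27,p29} A24={p4,p8,p22} A25={p8,p11,p27} A26={p4,p31,p32} A34={p1,p13,p14} A35={p2,p25,p27} A36={p1,p2,p23} A45={p8,p16,p19} A46={p1,p4,p6} A56={p2,p30,p33}
  A123={p29} A126={p32} A134={p14} A145={p19} A156={p33} A235={p27} A245={p8} A246={p4} A346={p1} A356={p2}
C dims 6,15,10; δ0: rk_F5 6; δ1: rk_F5 9
degree 0: 6−6−0 = 0 → Ȟ^0 ≅ 0
degree 1: 15−9−6 = 0 → Ȟ^1 ≅ 0
degree 2: 10−0−9 = 1 → Ȟ^2 ≅ Z/5


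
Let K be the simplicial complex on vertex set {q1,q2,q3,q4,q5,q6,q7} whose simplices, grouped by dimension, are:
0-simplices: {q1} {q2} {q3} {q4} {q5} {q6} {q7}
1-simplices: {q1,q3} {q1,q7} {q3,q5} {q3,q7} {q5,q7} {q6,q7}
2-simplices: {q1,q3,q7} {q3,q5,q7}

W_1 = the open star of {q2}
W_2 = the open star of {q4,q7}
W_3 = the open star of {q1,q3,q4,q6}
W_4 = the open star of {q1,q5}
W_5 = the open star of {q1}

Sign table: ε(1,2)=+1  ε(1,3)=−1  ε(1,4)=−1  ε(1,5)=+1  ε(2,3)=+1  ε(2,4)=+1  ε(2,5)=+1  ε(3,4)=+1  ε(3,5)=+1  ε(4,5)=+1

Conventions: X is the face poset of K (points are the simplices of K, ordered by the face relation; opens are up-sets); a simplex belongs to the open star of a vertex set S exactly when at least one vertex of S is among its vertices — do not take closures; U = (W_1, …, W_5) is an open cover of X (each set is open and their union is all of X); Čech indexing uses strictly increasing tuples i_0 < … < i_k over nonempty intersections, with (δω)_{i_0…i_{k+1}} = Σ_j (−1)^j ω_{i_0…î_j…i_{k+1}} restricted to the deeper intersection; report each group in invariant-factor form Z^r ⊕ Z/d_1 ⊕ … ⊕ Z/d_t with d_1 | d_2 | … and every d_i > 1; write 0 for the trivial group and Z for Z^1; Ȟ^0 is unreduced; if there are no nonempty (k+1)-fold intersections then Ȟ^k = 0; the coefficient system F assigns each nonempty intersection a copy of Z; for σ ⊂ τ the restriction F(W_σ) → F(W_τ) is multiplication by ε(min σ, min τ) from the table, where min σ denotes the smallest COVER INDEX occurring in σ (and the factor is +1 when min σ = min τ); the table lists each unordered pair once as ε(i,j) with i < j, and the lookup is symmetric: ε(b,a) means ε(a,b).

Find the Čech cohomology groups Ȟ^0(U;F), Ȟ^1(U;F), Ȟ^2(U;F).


Ȟ^0 ≅ Z^2; Ȟ^1 ≅ 0; Ȟ^2 ≅ 0

intersection data:
  W1={{q2}} W2={{q4},{q7},{q1,q7},{q3,q7},{q5,q7},{q6,q7},{q1,q3,q7},{q3,q5,q7}} W3={{q1},{q3},{q4},{q6},{q1,q3},{q1,q7},{q3,q5},{q3,q7},{q6,q7},{q1,q3,q7},{q3,q5,q7}} W4={{q1},{q5},{q1,q3},{q1,q7},{q3,q5},{q5,q7},{q1,q3,q7},{q3,q5,q7}} W5={{q1},{q1,q3},{q1,q7},{q1,q3,q7}}
  W23={{q4},{q1,q7},{q3,q7},{q6,q7},{q1,q3,q7},{q3,q5,q7}} W24={{q1,q7},{q5,q7},{q1,q3,q7},{q3,q5,q7}} W25={{q1,q7},{q1,q3,q7}} W34={{q1},{q1,q3},{q1,q7},{q3,q5},{q1,q3,q7},{q3,q5,q7}} W35={{q1},{q1,q3},{q1,q7},{q1,q3,q7}} W45={{q1},{q1,q3},{q1,q7},{q1,q3,q7}}
  W234={{q1,q7},{q1,q3,q7},{q3,q5,q7}} W235={{q1,q7},{q1,q3,q7}} W245={{q1,q7},{q1,q3,q7}} W345={{q1},{q1,q3},{q1,q7},{q1,q3,q7}}
  W2345={{q1,q7},{q1,q3,q7}}
C dims 5,6,4,1; δ0: rk 3, SNF 1^3; δ1: rk 3, SNF 1^3; δ2: rk 1, SNF 1^1
Ȟ^0 = (5 − 3) − 0 = 2, so Ȟ^0 ≅ Z^2
Ȟ^1 = (6 − 3) − 3 = 0, so Ȟ^1 ≅ 0
Ȟ^2 = (4 − 1) − 3 = 0, so Ȟ^2 ≅ 0


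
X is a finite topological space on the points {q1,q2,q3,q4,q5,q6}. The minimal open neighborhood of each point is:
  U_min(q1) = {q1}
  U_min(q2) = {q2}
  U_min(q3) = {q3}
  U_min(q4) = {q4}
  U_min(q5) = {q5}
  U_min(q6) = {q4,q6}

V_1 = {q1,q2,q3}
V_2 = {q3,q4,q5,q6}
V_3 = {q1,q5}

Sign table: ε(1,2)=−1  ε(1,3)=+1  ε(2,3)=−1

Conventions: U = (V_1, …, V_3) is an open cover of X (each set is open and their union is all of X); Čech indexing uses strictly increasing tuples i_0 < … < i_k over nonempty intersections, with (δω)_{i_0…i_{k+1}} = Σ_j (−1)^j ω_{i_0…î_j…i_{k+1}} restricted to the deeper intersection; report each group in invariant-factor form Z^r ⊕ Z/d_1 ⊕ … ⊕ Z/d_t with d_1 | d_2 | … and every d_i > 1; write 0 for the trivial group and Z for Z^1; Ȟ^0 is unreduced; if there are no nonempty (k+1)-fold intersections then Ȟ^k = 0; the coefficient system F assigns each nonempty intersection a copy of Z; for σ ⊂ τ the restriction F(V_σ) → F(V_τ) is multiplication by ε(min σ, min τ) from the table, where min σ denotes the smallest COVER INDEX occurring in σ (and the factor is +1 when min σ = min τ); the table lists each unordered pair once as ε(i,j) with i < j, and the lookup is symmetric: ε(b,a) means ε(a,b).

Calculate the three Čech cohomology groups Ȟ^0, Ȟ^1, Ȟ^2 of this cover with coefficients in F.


Ȟ^0 ≅ Z, Ȟ^1 ≅ Z and Ȟ^2 ≅ 0

intersection data:
  V12={q3} V13={q1} V23={q5}
C dims 3,3; δ0: rk 2, SNF 1^2
Ȟ^0 = (3 − 2) − 0 = 1, so Ȟ^0 ≅ Z
Ȟ^1 = (3 − 0) − 2 = 1, so Ȟ^1 ≅ Z
Ȟ^2 = (0 − 0) − 0 = 0, so Ȟ^2 ≅ 0


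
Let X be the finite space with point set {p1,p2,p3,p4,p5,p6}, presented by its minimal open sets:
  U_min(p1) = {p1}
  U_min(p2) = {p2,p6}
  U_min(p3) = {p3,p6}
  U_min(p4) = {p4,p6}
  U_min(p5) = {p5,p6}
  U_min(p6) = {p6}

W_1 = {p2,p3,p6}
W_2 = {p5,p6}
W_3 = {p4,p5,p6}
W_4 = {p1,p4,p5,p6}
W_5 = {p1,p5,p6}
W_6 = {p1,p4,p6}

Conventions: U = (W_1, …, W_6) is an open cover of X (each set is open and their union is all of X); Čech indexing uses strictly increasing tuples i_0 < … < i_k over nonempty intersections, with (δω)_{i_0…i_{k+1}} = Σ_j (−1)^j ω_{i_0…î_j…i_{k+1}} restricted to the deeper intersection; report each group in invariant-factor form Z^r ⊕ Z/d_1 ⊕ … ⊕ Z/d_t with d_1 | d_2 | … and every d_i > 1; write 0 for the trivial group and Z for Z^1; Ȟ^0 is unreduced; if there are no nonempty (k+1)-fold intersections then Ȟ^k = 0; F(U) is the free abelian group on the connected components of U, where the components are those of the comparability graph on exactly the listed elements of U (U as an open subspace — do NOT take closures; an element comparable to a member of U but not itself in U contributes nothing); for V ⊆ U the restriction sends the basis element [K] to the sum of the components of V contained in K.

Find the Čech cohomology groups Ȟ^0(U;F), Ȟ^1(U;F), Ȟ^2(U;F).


nerve of the cover:
  W12={p6} W13={p6} W14={p6} W15={p6} W16={p6} W23={p5,p6} W24={p5,p6} W25={p5,p6} W26={p6} W34={p4,p5,p6} W35={p5,p6} W36={p4,p6} W45={p1,p5,p6} W46={p1,p4,p6} W56={p1,p6}
  W123={p6} W124={p6} W125={p6} W126={p6} W134={p6} W135={p6} W136={p6} W145={p6} W146={p6} W156={p6} W234={p5,p6} W235={p5,p6} W236={p6} W245={p5,p6} W246={p6} W256={p6} W345={p5,p6} W346={p4,p6} W356={p6} W456={p1,p6}
  W1234={p6} W1235={p6} W1236={p6} W1245={p6} W1246={p6} W1256={p6} W1345={p6} W1346={p6} W1356={p6} W1456={p6} W2345={p5,p6} W2346={p6} W2356={p6} W2456={p6} W3456={p6}
  W12345={p6} W12346={p6} W12356={p6} W12456={p6} W13456={p6} W23456={p6}
  W123456={p6}
components per intersection:
  W1: {p2,p3,p6}
  W2: {p5,p6}
  W3: {p4,p5,p6}
  W4: {p1} {p4,p5,p6}
  W5: {p1} {p5,p6}
  W6: {p1} {p4,p6}
  W12: {p6}
  W13: {p6}
  W14: {p6}
  W15: {p6}
  W16: {p6}
  W23: {p5,p6}
  W24: {p5,p6}
  W25: {p5,p6}
  W26: {p6}
  W34: {p4,p5,p6}
  W35: {p5,p6}
  W36: {p4,p6}
  W45: {p1} {p5,p6}
  W46: {p1} {p4,p6}
  W56: {p1} {p6}
  W123: {p6}
  W124: {p6}
  W125: {p6}
  W126: {p6}
  W134: {p6}
  W135: {p6}
  W136: {p6}
  W145: {p6}
  W146: {p6}
  W156: {p6}
  W234: {p5,p6}
  W235: {p5,p6}
  W236: {p6}
  W245: {p5,p6}
  W246: {p6}
  W256: {p6}
  W345: {p5,p6}
  W346: {p4,p6}
  W356: {p6}
  W456: {p1} {p6}
  W1234: {p6}
  W1235: {p6}
  W1236: {p6}
  W1245: {p6}
  W1246: {p6}
  W1256: {p6}
  W1345: {p6}
  W1346: {p6}
  W1356: {p6}
  W1456: {p6}
  W2345: {p5,p6}
  W2346: {p6}
  W2356: {p6}
  W2456: {p6}
  W3456: {p6}
  W12345: {p6}
  W12346: {p6}
  W12356: {p6}
  W12456: {p6}
  W13456: {p6}
  W23456: {p6}
  W123456: {p6}
C dims 9,18,21,15; δ0: rk 7, SNF 1^7; δ1: rk 11, SNF 1^11; δ2: rk 10, SNF 1^10
Ȟ^0 = (9 − 7) − 0 = 2, so Ȟ^0 ≅ Z^2
Ȟ^1 = (18 − 11) − 7 = 0, so Ȟ^1 ≅ 0
Ȟ^2 = (21 − 10) − 11 = 0, so Ȟ^2 ≅ 0

Ȟ^0 ≅ Z^2, Ȟ^1 ≅ 0 and Ȟ^2 ≅ 0
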